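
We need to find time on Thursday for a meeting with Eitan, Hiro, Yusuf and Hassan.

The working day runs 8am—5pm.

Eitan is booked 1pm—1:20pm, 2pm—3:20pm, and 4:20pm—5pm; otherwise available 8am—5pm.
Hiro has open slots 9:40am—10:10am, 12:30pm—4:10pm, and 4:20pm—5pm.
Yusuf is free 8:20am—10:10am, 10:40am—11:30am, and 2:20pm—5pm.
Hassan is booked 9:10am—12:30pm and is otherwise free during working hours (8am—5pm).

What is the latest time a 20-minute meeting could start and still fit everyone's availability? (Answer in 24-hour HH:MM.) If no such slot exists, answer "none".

15:50

Eitan free within 08:00–17:00: 08:00–13:00, 13:20–14:00, 15:20–16:20.
Hassan free within 08:00–17:00: 08:00–09:10, 12:30–17:00.
Eitan ∩ Hiro: 09:40–10:10, 12:30–13:00, 13:20–14:00, 15:20–16:10.
Eitan ∩ Hiro ∩ Yusuf: 09:40–10:10, 15:20–16:10.
Eitan ∩ Hiro ∩ Yusuf ∩ Hassan: 15:20–16:10.
Windows ≥ 20 min: 15:20–16:10.
Latest start in the last window 15:20–16:10 is 16:10 − 20 min = 15:50.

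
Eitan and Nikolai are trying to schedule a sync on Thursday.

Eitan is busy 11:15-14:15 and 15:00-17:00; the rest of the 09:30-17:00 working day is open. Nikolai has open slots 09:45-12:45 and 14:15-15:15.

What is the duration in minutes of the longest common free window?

Eitan free within 09:30–17:00: 09:30–11:15, 14:15–15:00.
Eitan ∩ Nikolai: 09:45–11:15, 14:15–15:00.
Common window lengths: 90, 45 min; longest is 90.

90 minutes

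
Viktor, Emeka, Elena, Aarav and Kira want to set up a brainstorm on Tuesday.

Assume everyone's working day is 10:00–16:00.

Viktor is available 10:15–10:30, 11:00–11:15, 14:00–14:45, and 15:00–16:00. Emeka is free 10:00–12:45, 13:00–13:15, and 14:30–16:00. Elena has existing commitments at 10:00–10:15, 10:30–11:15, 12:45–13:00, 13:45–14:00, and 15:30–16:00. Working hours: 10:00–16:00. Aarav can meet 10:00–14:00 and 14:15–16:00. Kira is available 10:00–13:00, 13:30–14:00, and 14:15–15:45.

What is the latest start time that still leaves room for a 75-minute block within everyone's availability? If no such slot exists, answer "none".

none

Elena free within 10:00–16:00: 10:15–10:30, 11:15–12:45, 13:00–13:45, 14:00–15:30.
Viktor ∩ Emeka: 10:15–10:30, 11:00–11:15, 14:30–14:45, 15:00–16:00.
Viktor ∩ Emeka ∩ Elena: 10:15–10:30, 14:30–14:45, 15:00–15:30.
Viktor ∩ Emeka ∩ Elena ∩ Aarav: 10:15–10:30, 14:30–14:45, 15:00–15:30.
Viktor ∩ Emeka ∩ Elena ∩ Aarav ∩ Kira: 10:15–10:30, 14:30–14:45, 15:00–15:30.
Windows ≥ 75 min: (none).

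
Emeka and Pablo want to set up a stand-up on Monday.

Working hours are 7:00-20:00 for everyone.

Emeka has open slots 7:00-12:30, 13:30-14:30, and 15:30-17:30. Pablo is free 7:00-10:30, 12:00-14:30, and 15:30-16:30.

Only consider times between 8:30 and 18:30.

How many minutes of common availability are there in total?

Emeka ∩ Pablo: 07:00–10:30, 12:00–12:30, 13:30–14:30, 15:30–16:30.
Restricted to 08:30–18:30: 08:30–10:30, 12:00–12:30, 13:30–14:30, 15:30–16:30.
Total common minutes: 120 + 30 + 60 + 60 = 270.

270 minutes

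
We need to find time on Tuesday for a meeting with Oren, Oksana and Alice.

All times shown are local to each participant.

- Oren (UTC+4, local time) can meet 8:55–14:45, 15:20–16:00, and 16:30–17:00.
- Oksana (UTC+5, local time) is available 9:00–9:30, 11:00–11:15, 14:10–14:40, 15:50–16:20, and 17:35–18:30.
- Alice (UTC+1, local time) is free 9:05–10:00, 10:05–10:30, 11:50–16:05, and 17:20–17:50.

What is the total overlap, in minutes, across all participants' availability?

Oren → UTC: 04:55–10:45, 11:20–12:00, 12:30–13:00.
Oksana → UTC: 04:00–04:30, 06:00–06:15, 09:10–09:40, 10:50–11:20, 12:35–13:30.
Alice → UTC: 08:05–09:00, 09:05–09:30, 10:50–15:05, 16:20–16:50.
Oren ∩ Oksana: 06:00–06:15, 09:10–09:40, 12:35–13:00.
Oren ∩ Oksana ∩ Alice: 09:10–09:30, 12:35–13:00.
Total common minutes: 20 + 25 = 45.

45 minutes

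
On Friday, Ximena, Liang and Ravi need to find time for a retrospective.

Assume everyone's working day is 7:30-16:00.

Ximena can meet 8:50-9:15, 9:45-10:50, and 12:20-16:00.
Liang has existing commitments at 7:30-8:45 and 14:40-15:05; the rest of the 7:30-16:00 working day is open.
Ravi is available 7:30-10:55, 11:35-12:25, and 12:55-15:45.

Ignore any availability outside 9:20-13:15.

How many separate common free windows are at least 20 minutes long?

2

Liang free within 07:30–16:00: 08:45–14:40, 15:05–16:00.
Ximena ∩ Liang: 08:50–09:15, 09:45–10:50, 12:20–14:40, 15:05–16:00.
Ximena ∩ Liang ∩ Ravi: 08:50–09:15, 09:45–10:50, 12:20–12:25, 12:55–14:40, 15:05–15:45.
Restricted to 09:20–13:15: 09:45–10:50, 12:20–12:25, 12:55–13:15.
Windows ≥ 20 min: 09:45–10:50, 12:55–13:15.
That's 2 windows.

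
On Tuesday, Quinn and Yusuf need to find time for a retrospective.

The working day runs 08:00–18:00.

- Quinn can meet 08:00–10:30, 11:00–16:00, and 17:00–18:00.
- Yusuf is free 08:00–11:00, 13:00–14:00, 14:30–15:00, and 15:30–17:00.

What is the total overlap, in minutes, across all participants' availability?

270 minutes

Quinn ∩ Yusuf: 08:00–10:30, 13:00–14:00, 14:30–15:00, 15:30–16:00.
Total common minutes: 150 + 60 + 30 + 30 = 270.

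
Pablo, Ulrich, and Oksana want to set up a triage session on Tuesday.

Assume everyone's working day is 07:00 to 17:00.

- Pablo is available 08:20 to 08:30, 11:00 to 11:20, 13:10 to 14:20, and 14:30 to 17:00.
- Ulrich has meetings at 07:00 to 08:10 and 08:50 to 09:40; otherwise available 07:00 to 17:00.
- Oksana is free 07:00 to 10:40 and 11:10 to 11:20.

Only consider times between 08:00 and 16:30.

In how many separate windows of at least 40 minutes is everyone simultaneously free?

0

Ulrich free within 07:00–17:00: 08:10–08:50, 09:40–17:00.
Pablo ∩ Ulrich: 08:20–08:30, 11:00–11:20, 13:10–14:20, 14:30–17:00.
Pablo ∩ Ulrich ∩ Oksana: 08:20–08:30, 11:10–11:20.
Restricted to 08:00–16:30: 08:20–08:30, 11:10–11:20.
Windows ≥ 40 min: (none).
That's 0 windows.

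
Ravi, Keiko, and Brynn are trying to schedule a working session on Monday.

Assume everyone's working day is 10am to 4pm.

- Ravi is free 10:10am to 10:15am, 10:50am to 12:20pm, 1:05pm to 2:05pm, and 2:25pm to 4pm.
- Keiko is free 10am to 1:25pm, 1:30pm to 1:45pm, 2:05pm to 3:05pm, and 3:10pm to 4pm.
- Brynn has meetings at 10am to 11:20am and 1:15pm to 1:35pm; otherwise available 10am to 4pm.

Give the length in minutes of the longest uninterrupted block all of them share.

Brynn free within 10:00–16:00: 11:20–13:15, 13:35–16:00.
Ravi ∩ Keiko: 10:10–10:15, 10:50–12:20, 13:05–13:25, 13:30–13:45, 14:25–15:05, 15:10–16:00.
Ravi ∩ Keiko ∩ Brynn: 11:20–12:20, 13:05–13:15, 13:35–13:45, 14:25–15:05, 15:10–16:00.
Common window lengths: 60, 10, 10, 40, 50 min; longest is 60.

60 minutes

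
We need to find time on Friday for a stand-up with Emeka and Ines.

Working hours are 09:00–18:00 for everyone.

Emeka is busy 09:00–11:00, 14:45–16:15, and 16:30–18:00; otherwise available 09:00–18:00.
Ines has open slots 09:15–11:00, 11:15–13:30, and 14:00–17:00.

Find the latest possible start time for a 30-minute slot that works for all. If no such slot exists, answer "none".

14:15

Emeka free within 09:00–18:00: 11:00–14:45, 16:15–16:30.
Emeka ∩ Ines: 11:15–13:30, 14:00–14:45, 16:15–16:30.
Windows ≥ 30 min: 11:15–13:30, 14:00–14:45.
Latest start in the last window 14:00–14:45 is 14:45 − 30 min = 14:15.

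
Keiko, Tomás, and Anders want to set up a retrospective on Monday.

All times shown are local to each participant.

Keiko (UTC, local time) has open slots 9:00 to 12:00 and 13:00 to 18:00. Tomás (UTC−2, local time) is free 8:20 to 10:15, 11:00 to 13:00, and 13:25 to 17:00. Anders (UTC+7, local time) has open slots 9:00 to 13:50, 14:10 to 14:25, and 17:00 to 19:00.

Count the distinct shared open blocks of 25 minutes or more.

1

Keiko → UTC: 09:00–12:00, 13:00–18:00.
Tomás → UTC: 10:20–12:15, 13:00–15:00, 15:25–19:00.
Anders → UTC: 02:00–06:50, 07:10–07:25, 10:00–12:00.
Keiko ∩ Tomás: 10:20–12:00, 13:00–15:00, 15:25–18:00.
Keiko ∩ Tomás ∩ Anders: 10:20–12:00.
Windows ≥ 25 min: 10:20–12:00.
That's 1 window.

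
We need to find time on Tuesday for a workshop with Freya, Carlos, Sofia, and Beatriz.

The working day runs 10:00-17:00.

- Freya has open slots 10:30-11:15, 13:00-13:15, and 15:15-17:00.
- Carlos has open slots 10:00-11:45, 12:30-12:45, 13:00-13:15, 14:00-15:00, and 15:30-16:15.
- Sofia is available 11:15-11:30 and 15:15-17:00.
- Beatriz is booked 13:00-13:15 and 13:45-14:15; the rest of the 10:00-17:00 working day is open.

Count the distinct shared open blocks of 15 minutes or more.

1

Beatriz free within 10:00–17:00: 10:00–13:00, 13:15–13:45, 14:15–17:00.
Freya ∩ Carlos: 10:30–11:15, 13:00–13:15, 15:30–16:15.
Freya ∩ Carlos ∩ Sofia: 15:30–16:15.
Freya ∩ Carlos ∩ Sofia ∩ Beatriz: 15:30–16:15.
Windows ≥ 15 min: 15:30–16:15.
That's 1 window.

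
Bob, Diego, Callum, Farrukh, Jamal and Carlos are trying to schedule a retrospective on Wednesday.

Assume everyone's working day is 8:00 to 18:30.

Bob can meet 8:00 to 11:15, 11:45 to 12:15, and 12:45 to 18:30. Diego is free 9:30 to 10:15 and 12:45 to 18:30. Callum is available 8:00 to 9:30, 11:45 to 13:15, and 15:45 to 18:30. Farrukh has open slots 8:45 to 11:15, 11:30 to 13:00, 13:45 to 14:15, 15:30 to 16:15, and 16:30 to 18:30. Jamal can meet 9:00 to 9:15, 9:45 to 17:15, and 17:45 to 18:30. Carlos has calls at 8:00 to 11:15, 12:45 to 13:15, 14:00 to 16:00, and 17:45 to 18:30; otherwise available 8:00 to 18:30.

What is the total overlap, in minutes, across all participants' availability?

60 minutes

Carlos free within 08:00–18:30: 11:15–12:45, 13:15–14:00, 16:00–17:45.
Bob ∩ Diego: 09:30–10:15, 12:45–18:30.
Bob ∩ Diego ∩ Callum: 12:45–13:15, 15:45–18:30.
Bob ∩ Diego ∩ Callum ∩ Farrukh: 12:45–13:00, 15:45–16:15, 16:30–18:30.
Bob ∩ Diego ∩ Callum ∩ Farrukh ∩ Jamal: 12:45–13:00, 15:45–16:15, 16:30–17:15, 17:45–18:30.
Bob ∩ Diego ∩ Callum ∩ Farrukh ∩ Jamal ∩ Carlos: 16:00–16:15, 16:30–17:15.
Total common minutes: 15 + 45 = 60.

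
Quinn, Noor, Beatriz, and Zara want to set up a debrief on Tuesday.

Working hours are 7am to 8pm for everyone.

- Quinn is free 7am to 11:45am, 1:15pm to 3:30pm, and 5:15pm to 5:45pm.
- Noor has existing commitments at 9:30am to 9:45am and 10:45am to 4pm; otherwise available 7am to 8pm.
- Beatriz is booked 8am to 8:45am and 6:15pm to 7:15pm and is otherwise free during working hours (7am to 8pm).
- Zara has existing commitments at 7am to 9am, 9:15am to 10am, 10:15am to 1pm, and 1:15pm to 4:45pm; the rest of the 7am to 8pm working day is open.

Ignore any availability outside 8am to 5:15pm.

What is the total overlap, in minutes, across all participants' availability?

Noor free within 07:00–20:00: 07:00–09:30, 09:45–10:45, 16:00–20:00.
Beatriz free within 07:00–20:00: 07:00–08:00, 08:45–18:15, 19:15–20:00.
Zara free within 07:00–20:00: 09:00–09:15, 10:00–10:15, 13:00–13:15, 16:45–20:00.
Quinn ∩ Noor: 07:00–09:30, 09:45–10:45, 17:15–17:45.
Quinn ∩ Noor ∩ Beatriz: 07:00–08:00, 08:45–09:30, 09:45–10:45, 17:15–17:45.
Quinn ∩ Noor ∩ Beatriz ∩ Zara: 09:00–09:15, 10:00–10:15, 17:15–17:45.
Restricted to 08:00–17:15: 09:00–09:15, 10:00–10:15.
Total common minutes: 15 + 15 = 30.

30 minutes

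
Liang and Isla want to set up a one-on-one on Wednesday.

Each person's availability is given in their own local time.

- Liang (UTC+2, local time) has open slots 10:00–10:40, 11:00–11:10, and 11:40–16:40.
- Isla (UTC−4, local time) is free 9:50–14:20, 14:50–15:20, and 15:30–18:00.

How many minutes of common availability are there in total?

50 minutes

Liang → UTC: 08:00–08:40, 09:00–09:10, 09:40–14:40.
Isla → UTC: 13:50–18:20, 18:50–19:20, 19:30–22:00.
Liang ∩ Isla: 13:50–14:40.
Total common minutes: 50.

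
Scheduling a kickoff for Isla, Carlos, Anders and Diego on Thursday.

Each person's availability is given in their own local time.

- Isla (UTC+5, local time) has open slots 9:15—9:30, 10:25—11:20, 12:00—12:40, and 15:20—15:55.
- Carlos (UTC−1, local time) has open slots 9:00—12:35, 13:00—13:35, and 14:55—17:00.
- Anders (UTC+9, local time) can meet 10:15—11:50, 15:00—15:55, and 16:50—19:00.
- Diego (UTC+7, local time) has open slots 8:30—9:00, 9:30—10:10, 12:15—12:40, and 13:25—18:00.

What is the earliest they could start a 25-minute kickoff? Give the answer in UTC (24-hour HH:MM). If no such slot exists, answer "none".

none

Isla → UTC: 04:15–04:30, 05:25–06:20, 07:00–07:40, 10:20–10:55.
Carlos → UTC: 10:00–13:35, 14:00–14:35, 15:55–18:00.
Anders → UTC: 01:15–02:50, 06:00–06:55, 07:50–10:00.
Diego → UTC: 01:30–02:00, 02:30–03:10, 05:15–05:40, 06:25–11:00.
Isla ∩ Carlos: 10:20–10:55.
Isla ∩ Carlos ∩ Anders: (none).
Isla ∩ Carlos ∩ Anders ∩ Diego: (none).
Windows ≥ 25 min: (none).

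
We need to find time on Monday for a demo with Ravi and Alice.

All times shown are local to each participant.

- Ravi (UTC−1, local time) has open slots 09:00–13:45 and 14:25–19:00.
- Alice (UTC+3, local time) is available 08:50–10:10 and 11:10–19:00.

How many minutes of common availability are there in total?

Ravi → UTC: 10:00–14:45, 15:25–20:00.
Alice → UTC: 05:50–07:10, 08:10–16:00.
Ravi ∩ Alice: 10:00–14:45, 15:25–16:00.
Total common minutes: 285 + 35 = 320.

320 minutes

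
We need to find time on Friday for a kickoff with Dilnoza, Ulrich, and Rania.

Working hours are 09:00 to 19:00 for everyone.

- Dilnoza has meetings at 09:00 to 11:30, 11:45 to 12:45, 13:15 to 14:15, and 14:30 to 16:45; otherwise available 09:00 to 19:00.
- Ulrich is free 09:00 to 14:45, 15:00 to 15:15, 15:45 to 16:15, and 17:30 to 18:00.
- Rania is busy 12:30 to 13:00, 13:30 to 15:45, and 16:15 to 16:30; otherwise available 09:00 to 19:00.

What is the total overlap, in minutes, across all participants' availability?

60 minutes

Dilnoza free within 09:00–19:00: 11:30–11:45, 12:45–13:15, 14:15–14:30, 16:45–19:00.
Rania free within 09:00–19:00: 09:00–12:30, 13:00–13:30, 15:45–16:15, 16:30–19:00.
Dilnoza ∩ Ulrich: 11:30–11:45, 12:45–13:15, 14:15–14:30, 17:30–18:00.
Dilnoza ∩ Ulrich ∩ Rania: 11:30–11:45, 13:00–13:15, 17:30–18:00.
Total common minutes: 15 + 15 + 30 = 60.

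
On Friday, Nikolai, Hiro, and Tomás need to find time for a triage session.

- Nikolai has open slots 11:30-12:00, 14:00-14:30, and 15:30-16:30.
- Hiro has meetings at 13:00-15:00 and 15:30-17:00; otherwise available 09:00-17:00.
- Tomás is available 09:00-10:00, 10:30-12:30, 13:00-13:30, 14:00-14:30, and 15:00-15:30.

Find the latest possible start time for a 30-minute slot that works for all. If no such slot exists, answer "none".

Hiro free within 09:00–17:00: 09:00–13:00, 15:00–15:30.
Nikolai ∩ Hiro: 11:30–12:00.
Nikolai ∩ Hiro ∩ Tomás: 11:30–12:00.
Windows ≥ 30 min: 11:30–12:00.
Latest start in the last window 11:30–12:00 is 12:00 − 30 min = 11:30.

11:30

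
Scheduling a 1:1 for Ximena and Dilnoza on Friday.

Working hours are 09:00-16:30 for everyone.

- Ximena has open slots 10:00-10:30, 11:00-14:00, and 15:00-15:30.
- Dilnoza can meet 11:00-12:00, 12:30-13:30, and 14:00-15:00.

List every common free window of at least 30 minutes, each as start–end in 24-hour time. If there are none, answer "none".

11:00–12:00, 12:30–13:30

Ximena ∩ Dilnoza: 11:00–12:00, 12:30–13:30.
Windows ≥ 30 min: 11:00–12:00, 12:30–13:30.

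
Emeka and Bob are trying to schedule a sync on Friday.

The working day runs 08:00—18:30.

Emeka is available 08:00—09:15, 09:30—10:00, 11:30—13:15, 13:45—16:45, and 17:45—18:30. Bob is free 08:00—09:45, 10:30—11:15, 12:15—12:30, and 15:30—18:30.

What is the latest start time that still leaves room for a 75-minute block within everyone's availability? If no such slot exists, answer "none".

Emeka ∩ Bob: 08:00–09:15, 09:30–09:45, 12:15–12:30, 15:30–16:45, 17:45–18:30.
Windows ≥ 75 min: 08:00–09:15, 15:30–16:45.
Latest start in the last window 15:30–16:45 is 16:45 − 75 min = 15:30.

15:30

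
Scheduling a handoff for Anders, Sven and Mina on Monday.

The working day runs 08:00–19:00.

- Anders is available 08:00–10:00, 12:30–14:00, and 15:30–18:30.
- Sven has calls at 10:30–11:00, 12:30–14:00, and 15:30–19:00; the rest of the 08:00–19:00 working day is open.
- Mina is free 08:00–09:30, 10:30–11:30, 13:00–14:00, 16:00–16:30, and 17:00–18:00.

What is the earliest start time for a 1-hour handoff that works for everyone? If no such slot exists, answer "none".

Sven free within 08:00–19:00: 08:00–10:30, 11:00–12:30, 14:00–15:30.
Anders ∩ Sven: 08:00–10:00.
Anders ∩ Sven ∩ Mina: 08:00–09:30.
Windows ≥ 60 min: 08:00–09:30.
Earliest such window starts at 08:00.

08:00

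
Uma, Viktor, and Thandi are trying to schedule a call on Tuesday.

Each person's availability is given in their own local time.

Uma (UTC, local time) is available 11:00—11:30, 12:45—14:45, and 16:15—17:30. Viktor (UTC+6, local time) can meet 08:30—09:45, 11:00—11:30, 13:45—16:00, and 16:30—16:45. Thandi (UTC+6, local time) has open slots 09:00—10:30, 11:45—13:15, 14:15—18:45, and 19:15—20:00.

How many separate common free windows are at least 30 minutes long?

0

Uma → UTC: 11:00–11:30, 12:45–14:45, 16:15–17:30.
Viktor → UTC: 02:30–03:45, 05:00–05:30, 07:45–10:00, 10:30–10:45.
Thandi → UTC: 03:00–04:30, 05:45–07:15, 08:15–12:45, 13:15–14:00.
Uma ∩ Viktor: (none).
Uma ∩ Viktor ∩ Thandi: (none).
Windows ≥ 30 min: (none).
That's 0 windows.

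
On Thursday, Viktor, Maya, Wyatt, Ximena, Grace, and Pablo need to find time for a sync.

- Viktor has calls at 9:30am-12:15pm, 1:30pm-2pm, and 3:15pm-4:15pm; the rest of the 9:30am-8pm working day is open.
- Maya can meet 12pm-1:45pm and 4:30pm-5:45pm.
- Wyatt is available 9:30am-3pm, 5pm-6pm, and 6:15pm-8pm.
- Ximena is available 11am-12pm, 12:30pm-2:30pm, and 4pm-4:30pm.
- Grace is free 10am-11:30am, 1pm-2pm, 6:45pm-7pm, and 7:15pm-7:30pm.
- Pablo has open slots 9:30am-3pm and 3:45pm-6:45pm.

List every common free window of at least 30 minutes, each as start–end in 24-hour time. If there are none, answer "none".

13:00–13:30

Viktor free within 09:30–20:00: 12:15–13:30, 14:00–15:15, 16:15–20:00.
Viktor ∩ Maya: 12:15–13:30, 16:30–17:45.
Viktor ∩ Maya ∩ Wyatt: 12:15–13:30, 17:00–17:45.
Viktor ∩ Maya ∩ Wyatt ∩ Ximena: 12:30–13:30.
Viktor ∩ Maya ∩ Wyatt ∩ Ximena ∩ Grace: 13:00–13:30.
Viktor ∩ Maya ∩ Wyatt ∩ Ximena ∩ Grace ∩ Pablo: 13:00–13:30.
Windows ≥ 30 min: 13:00–13:30.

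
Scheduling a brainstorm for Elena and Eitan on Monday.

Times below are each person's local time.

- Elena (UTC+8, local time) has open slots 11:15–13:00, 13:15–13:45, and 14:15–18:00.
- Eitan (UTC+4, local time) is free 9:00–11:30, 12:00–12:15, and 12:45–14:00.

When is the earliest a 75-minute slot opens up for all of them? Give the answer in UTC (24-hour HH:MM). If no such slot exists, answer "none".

06:15

Elena → UTC: 03:15–05:00, 05:15–05:45, 06:15–10:00.
Eitan → UTC: 05:00–07:30, 08:00–08:15, 08:45–10:00.
Elena ∩ Eitan: 05:15–05:45, 06:15–07:30, 08:00–08:15, 08:45–10:00.
Windows ≥ 75 min: 06:15–07:30, 08:45–10:00.
Earliest such window starts at 06:15.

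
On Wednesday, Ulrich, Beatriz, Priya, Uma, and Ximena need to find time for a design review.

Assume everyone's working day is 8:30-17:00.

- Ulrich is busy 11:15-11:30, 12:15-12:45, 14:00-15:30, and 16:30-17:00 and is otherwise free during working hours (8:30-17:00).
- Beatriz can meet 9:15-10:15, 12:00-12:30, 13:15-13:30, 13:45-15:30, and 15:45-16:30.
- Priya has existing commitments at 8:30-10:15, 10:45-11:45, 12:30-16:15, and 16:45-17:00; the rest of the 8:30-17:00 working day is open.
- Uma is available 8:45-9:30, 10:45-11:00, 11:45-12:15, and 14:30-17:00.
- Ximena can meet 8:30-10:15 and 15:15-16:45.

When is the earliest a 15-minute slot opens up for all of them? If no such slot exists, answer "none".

Ulrich free within 08:30–17:00: 08:30–11:15, 11:30–12:15, 12:45–14:00, 15:30–16:30.
Priya free within 08:30–17:00: 10:15–10:45, 11:45–12:30, 16:15–16:45.
Ulrich ∩ Beatriz: 09:15–10:15, 12:00–12:15, 13:15–13:30, 13:45–14:00, 15:45–16:30.
Ulrich ∩ Beatriz ∩ Priya: 12:00–12:15, 16:15–16:30.
Ulrich ∩ Beatriz ∩ Priya ∩ Uma: 12:00–12:15, 16:15–16:30.
Ulrich ∩ Beatriz ∩ Priya ∩ Uma ∩ Ximena: 16:15–16:30.
Windows ≥ 15 min: 16:15–16:30.
Earliest such window starts at 16:15.

16:15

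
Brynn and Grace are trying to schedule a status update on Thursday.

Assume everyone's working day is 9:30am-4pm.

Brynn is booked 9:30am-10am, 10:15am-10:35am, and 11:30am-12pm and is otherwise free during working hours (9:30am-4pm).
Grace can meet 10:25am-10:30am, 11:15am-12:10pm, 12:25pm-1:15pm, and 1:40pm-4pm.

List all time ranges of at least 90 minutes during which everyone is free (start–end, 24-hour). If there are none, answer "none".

13:40–16:00

Brynn free within 09:30–16:00: 10:00–10:15, 10:35–11:30, 12:00–16:00.
Brynn ∩ Grace: 11:15–11:30, 12:00–12:10, 12:25–13:15, 13:40–16:00.
Windows ≥ 90 min: 13:40–16:00.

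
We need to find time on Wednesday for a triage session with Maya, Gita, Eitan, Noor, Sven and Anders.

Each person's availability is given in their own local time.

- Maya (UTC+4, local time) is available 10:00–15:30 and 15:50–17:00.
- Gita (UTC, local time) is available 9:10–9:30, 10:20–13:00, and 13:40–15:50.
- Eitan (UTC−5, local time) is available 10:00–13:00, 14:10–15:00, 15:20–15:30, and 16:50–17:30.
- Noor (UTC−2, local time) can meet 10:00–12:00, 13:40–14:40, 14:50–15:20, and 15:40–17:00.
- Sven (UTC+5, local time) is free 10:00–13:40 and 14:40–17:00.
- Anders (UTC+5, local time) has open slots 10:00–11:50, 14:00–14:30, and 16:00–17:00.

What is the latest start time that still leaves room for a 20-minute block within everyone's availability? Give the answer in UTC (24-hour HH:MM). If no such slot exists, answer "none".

none

Maya → UTC: 06:00–11:30, 11:50–13:00.
Gita → UTC: 09:10–09:30, 10:20–13:00, 13:40–15:50.
Eitan → UTC: 15:00–18:00, 19:10–20:00, 20:20–20:30, 21:50–22:30.
Noor → UTC: 12:00–14:00, 15:40–16:40, 16:50–17:20, 17:40–19:00.
Sven → UTC: 05:00–08:40, 09:40–12:00.
Anders → UTC: 05:00–06:50, 09:00–09:30, 11:00–12:00.
Maya ∩ Gita: 09:10–09:30, 10:20–11:30, 11:50–13:00.
Maya ∩ Gita ∩ Eitan: (none).
Maya ∩ Gita ∩ Eitan ∩ Noor: (none).
Maya ∩ Gita ∩ Eitan ∩ Noor ∩ Sven: (none).
Maya ∩ Gita ∩ Eitan ∩ Noor ∩ Sven ∩ Anders: (none).
Windows ≥ 20 min: (none).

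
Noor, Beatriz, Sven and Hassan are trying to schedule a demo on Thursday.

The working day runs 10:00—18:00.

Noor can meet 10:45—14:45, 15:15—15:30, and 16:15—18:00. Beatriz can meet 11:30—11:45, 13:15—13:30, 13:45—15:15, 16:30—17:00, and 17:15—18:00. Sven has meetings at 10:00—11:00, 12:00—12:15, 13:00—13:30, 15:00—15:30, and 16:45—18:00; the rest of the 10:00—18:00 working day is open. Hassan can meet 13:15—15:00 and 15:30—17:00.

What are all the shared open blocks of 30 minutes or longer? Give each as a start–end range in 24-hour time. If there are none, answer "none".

13:45–14:45

Sven free within 10:00–18:00: 11:00–12:00, 12:15–13:00, 13:30–15:00, 15:30–16:45.
Noor ∩ Beatriz: 11:30–11:45, 13:15–13:30, 13:45–14:45, 16:30–17:00, 17:15–18:00.
Noor ∩ Beatriz ∩ Sven: 11:30–11:45, 13:45–14:45, 16:30–16:45.
Noor ∩ Beatriz ∩ Sven ∩ Hassan: 13:45–14:45, 16:30–16:45.
Windows ≥ 30 min: 13:45–14:45.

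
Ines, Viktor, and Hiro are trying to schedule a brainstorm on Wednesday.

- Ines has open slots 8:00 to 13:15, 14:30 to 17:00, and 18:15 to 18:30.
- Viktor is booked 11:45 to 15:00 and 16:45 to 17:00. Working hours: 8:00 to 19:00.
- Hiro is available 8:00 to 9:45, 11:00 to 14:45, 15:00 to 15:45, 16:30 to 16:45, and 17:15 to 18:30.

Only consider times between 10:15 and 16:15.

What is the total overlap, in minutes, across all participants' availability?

Viktor free within 08:00–19:00: 08:00–11:45, 15:00–16:45, 17:00–19:00.
Ines ∩ Viktor: 08:00–11:45, 15:00–16:45, 18:15–18:30.
Ines ∩ Viktor ∩ Hiro: 08:00–09:45, 11:00–11:45, 15:00–15:45, 16:30–16:45, 18:15–18:30.
Restricted to 10:15–16:15: 11:00–11:45, 15:00–15:45.
Total common minutes: 45 + 45 = 90.

90 minutes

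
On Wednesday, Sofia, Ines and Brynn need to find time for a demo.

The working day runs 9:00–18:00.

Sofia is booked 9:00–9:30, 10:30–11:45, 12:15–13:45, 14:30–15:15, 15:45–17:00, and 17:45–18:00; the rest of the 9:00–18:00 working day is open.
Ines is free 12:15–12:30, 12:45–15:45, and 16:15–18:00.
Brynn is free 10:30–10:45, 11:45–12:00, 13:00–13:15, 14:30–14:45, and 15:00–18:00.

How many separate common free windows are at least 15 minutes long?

Sofia free within 09:00–18:00: 09:30–10:30, 11:45–12:15, 13:45–14:30, 15:15–15:45, 17:00–17:45.
Sofia ∩ Ines: 13:45–14:30, 15:15–15:45, 17:00–17:45.
Sofia ∩ Ines ∩ Brynn: 15:15–15:45, 17:00–17:45.
Windows ≥ 15 min: 15:15–15:45, 17:00–17:45.
That's 2 windows.

2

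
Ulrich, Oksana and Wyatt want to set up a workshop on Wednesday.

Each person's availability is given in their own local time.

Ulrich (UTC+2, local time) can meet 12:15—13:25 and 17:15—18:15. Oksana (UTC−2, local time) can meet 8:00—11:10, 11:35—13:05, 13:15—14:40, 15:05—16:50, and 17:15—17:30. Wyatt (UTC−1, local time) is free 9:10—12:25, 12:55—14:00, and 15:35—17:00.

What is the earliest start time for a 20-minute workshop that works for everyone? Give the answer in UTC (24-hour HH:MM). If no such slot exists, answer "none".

Ulrich → UTC: 10:15–11:25, 15:15–16:15.
Oksana → UTC: 10:00–13:10, 13:35–15:05, 15:15–16:40, 17:05–18:50, 19:15–19:30.
Wyatt → UTC: 10:10–13:25, 13:55–15:00, 16:35–18:00.
Ulrich ∩ Oksana: 10:15–11:25, 15:15–16:15.
Ulrich ∩ Oksana ∩ Wyatt: 10:15–11:25.
Windows ≥ 20 min: 10:15–11:25.
Earliest such window starts at 10:15.

10:15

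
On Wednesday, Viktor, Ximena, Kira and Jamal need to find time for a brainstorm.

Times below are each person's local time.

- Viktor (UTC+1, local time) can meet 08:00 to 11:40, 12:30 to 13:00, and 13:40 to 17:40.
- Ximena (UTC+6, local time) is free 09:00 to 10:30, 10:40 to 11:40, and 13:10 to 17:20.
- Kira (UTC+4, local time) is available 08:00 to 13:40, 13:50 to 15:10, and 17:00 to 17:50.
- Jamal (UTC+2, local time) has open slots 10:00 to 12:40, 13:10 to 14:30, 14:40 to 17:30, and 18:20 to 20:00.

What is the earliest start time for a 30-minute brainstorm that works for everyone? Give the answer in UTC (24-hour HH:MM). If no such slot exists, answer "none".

08:00

Viktor → UTC: 07:00–10:40, 11:30–12:00, 12:40–16:40.
Ximena → UTC: 03:00–04:30, 04:40–05:40, 07:10–11:20.
Kira → UTC: 04:00–09:40, 09:50–11:10, 13:00–13:50.
Jamal → UTC: 08:00–10:40, 11:10–12:30, 12:40–15:30, 16:20–18:00.
Viktor ∩ Ximena: 07:10–10:40.
Viktor ∩ Ximena ∩ Kira: 07:10–09:40, 09:50–10:40.
Viktor ∩ Ximena ∩ Kira ∩ Jamal: 08:00–09:40, 09:50–10:40.
Windows ≥ 30 min: 08:00–09:40, 09:50–10:40.
Earliest such window starts at 08:00.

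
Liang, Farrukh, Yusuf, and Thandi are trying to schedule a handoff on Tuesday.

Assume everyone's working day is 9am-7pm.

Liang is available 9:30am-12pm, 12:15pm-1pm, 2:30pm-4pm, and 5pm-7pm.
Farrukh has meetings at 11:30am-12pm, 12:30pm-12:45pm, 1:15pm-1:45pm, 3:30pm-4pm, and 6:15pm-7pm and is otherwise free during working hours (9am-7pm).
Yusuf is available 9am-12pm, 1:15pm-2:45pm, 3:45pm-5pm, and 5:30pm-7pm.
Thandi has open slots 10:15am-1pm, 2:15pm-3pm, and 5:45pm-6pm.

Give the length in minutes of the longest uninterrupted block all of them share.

Farrukh free within 09:00–19:00: 09:00–11:30, 12:00–12:30, 12:45–13:15, 13:45–15:30, 16:00–18:15.
Liang ∩ Farrukh: 09:30–11:30, 12:15–12:30, 12:45–13:00, 14:30–15:30, 17:00–18:15.
Liang ∩ Farrukh ∩ Yusuf: 09:30–11:30, 14:30–14:45, 17:30–18:15.
Liang ∩ Farrukh ∩ Yusuf ∩ Thandi: 10:15–11:30, 14:30–14:45, 17:45–18:00.
Common window lengths: 75, 15, 15 min; longest is 75.

75 minutes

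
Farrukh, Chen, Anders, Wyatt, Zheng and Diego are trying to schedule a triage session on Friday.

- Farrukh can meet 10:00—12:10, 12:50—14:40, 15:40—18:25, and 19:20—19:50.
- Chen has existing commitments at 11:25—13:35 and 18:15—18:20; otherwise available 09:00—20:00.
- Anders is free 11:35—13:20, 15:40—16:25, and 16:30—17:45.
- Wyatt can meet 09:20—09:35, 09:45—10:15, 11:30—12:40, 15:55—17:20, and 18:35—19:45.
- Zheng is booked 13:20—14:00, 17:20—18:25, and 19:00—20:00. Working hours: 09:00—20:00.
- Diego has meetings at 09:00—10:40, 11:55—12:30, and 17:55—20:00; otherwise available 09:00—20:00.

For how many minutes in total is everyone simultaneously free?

80 minutes

Chen free within 09:00–20:00: 09:00–11:25, 13:35–18:15, 18:20–20:00.
Zheng free within 09:00–20:00: 09:00–13:20, 14:00–17:20, 18:25–19:00.
Diego free within 09:00–20:00: 10:40–11:55, 12:30–17:55.
Farrukh ∩ Chen: 10:00–11:25, 13:35–14:40, 15:40–18:15, 18:20–18:25, 19:20–19:50.
Farrukh ∩ Chen ∩ Anders: 15:40–16:25, 16:30–17:45.
Farrukh ∩ Chen ∩ Anders ∩ Wyatt: 15:55–16:25, 16:30–17:20.
Farrukh ∩ Chen ∩ Anders ∩ Wyatt ∩ Zheng: 15:55–16:25, 16:30–17:20.
Farrukh ∩ Chen ∩ Anders ∩ Wyatt ∩ Zheng ∩ Diego: 15:55–16:25, 16:30–17:20.
Total common minutes: 30 + 50 = 80.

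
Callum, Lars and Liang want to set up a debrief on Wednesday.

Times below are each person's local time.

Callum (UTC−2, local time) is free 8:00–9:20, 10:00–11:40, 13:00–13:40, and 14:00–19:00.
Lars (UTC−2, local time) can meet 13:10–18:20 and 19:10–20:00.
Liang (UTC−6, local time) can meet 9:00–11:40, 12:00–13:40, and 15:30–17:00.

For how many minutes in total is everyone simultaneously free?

Callum → UTC: 10:00–11:20, 12:00–13:40, 15:00–15:40, 16:00–21:00.
Lars → UTC: 15:10–20:20, 21:10–22:00.
Liang → UTC: 15:00–17:40, 18:00–19:40, 21:30–23:00.
Callum ∩ Lars: 15:10–15:40, 16:00–20:20.
Callum ∩ Lars ∩ Liang: 15:10–15:40, 16:00–17:40, 18:00–19:40.
Total common minutes: 30 + 100 + 100 = 230.

230 minutes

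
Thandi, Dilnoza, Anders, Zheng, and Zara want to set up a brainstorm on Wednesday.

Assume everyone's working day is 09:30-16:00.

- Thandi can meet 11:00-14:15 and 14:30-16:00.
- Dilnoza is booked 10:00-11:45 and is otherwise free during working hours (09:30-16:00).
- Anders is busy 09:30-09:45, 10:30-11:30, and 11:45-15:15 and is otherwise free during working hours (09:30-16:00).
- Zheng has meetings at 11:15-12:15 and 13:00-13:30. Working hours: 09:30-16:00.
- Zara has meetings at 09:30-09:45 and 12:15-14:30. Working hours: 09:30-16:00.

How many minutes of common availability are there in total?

45 minutes

Dilnoza free within 09:30–16:00: 09:30–10:00, 11:45–16:00.
Anders free within 09:30–16:00: 09:45–10:30, 11:30–11:45, 15:15–16:00.
Zheng free within 09:30–16:00: 09:30–11:15, 12:15–13:00, 13:30–16:00.
Zara free within 09:30–16:00: 09:45–12:15, 14:30–16:00.
Thandi ∩ Dilnoza: 11:45–14:15, 14:30–16:00.
Thandi ∩ Dilnoza ∩ Anders: 15:15–16:00.
Thandi ∩ Dilnoza ∩ Anders ∩ Zheng: 15:15–16:00.
Thandi ∩ Dilnoza ∩ Anders ∩ Zheng ∩ Zara: 15:15–16:00.
Total common minutes: 45.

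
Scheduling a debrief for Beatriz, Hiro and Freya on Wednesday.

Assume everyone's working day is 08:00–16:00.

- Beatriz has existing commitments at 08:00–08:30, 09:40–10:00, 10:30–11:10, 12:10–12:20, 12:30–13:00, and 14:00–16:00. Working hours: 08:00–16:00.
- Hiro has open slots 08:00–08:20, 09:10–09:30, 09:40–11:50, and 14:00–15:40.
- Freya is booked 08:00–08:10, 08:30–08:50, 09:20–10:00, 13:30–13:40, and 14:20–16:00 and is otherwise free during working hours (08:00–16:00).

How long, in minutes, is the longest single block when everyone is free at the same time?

40 minutes

Beatriz free within 08:00–16:00: 08:30–09:40, 10:00–10:30, 11:10–12:10, 12:20–12:30, 13:00–14:00.
Freya free within 08:00–16:00: 08:10–08:30, 08:50–09:20, 10:00–13:30, 13:40–14:20.
Beatriz ∩ Hiro: 09:10–09:30, 10:00–10:30, 11:10–11:50.
Beatriz ∩ Hiro ∩ Freya: 09:10–09:20, 10:00–10:30, 11:10–11:50.
Common window lengths: 10, 30, 40 min; longest is 40.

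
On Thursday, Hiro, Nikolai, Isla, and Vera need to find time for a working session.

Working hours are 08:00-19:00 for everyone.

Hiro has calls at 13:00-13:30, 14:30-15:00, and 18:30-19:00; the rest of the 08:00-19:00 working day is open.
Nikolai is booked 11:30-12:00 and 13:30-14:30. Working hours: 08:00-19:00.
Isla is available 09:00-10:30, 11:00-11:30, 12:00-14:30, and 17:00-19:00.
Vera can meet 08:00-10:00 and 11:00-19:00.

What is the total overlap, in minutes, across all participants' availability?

240 minutes

Hiro free within 08:00–19:00: 08:00–13:00, 13:30–14:30, 15:00–18:30.
Nikolai free within 08:00–19:00: 08:00–11:30, 12:00–13:30, 14:30–19:00.
Hiro ∩ Nikolai: 08:00–11:30, 12:00–13:00, 15:00–18:30.
Hiro ∩ Nikolai ∩ Isla: 09:00–10:30, 11:00–11:30, 12:00–13:00, 17:00–18:30.
Hiro ∩ Nikolai ∩ Isla ∩ Vera: 09:00–10:00, 11:00–11:30, 12:00–13:00, 17:00–18:30.
Total common minutes: 60 + 30 + 60 + 90 = 240.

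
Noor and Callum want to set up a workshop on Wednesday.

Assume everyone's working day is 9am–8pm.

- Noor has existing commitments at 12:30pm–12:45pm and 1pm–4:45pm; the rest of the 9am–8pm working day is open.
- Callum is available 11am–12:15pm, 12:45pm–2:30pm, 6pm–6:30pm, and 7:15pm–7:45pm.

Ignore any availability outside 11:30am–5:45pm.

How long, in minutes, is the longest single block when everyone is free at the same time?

45 minutes

Noor free within 09:00–20:00: 09:00–12:30, 12:45–13:00, 16:45–20:00.
Noor ∩ Callum: 11:00–12:15, 12:45–13:00, 18:00–18:30, 19:15–19:45.
Restricted to 11:30–17:45: 11:30–12:15, 12:45–13:00.
Common window lengths: 45, 15 min; longest is 45.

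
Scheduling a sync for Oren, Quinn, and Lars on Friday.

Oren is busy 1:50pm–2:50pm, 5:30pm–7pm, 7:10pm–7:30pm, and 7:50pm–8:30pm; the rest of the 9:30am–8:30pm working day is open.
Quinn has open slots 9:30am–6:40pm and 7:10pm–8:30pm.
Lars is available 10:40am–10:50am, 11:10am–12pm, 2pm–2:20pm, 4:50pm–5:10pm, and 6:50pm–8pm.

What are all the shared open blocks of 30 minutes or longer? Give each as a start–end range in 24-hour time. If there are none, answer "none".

Oren free within 09:30–20:30: 09:30–13:50, 14:50–17:30, 19:00–19:10, 19:30–19:50.
Oren ∩ Quinn: 09:30–13:50, 14:50–17:30, 19:30–19:50.
Oren ∩ Quinn ∩ Lars: 10:40–10:50, 11:10–12:00, 16:50–17:10, 19:30–19:50.
Windows ≥ 30 min: 11:10–12:00.

11:10–12:00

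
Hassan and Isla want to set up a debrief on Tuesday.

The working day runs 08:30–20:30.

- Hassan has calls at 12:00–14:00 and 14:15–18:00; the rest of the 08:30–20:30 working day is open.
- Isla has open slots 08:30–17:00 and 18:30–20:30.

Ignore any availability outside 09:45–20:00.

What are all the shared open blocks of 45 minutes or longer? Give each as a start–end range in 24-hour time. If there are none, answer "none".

09:45–12:00, 18:30–20:00

Hassan free within 08:30–20:30: 08:30–12:00, 14:00–14:15, 18:00–20:30.
Hassan ∩ Isla: 08:30–12:00, 14:00–14:15, 18:30–20:30.
Restricted to 09:45–20:00: 09:45–12:00, 14:00–14:15, 18:30–20:00.
Windows ≥ 45 min: 09:45–12:00, 18:30–20:00.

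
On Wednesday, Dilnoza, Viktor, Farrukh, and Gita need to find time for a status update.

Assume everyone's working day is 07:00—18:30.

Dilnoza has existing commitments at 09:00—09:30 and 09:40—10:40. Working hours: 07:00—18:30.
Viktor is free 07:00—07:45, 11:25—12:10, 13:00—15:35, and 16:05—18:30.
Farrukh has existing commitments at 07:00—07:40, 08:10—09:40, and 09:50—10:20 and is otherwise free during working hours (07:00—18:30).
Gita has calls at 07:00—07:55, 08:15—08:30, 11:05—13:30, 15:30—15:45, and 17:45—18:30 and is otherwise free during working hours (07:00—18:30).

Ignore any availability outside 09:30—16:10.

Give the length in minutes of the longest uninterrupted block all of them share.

Dilnoza free within 07:00–18:30: 07:00–09:00, 09:30–09:40, 10:40–18:30.
Farrukh free within 07:00–18:30: 07:40–08:10, 09:40–09:50, 10:20–18:30.
Gita free within 07:00–18:30: 07:55–08:15, 08:30–11:05, 13:30–15:30, 15:45–17:45.
Dilnoza ∩ Viktor: 07:00–07:45, 11:25–12:10, 13:00–15:35, 16:05–18:30.
Dilnoza ∩ Viktor ∩ Farrukh: 07:40–07:45, 11:25–12:10, 13:00–15:35, 16:05–18:30.
Dilnoza ∩ Viktor ∩ Farrukh ∩ Gita: 13:30–15:30, 16:05–17:45.
Restricted to 09:30–16:10: 13:30–15:30, 16:05–16:10.
Common window lengths: 120, 5 min; longest is 120.

120 minutes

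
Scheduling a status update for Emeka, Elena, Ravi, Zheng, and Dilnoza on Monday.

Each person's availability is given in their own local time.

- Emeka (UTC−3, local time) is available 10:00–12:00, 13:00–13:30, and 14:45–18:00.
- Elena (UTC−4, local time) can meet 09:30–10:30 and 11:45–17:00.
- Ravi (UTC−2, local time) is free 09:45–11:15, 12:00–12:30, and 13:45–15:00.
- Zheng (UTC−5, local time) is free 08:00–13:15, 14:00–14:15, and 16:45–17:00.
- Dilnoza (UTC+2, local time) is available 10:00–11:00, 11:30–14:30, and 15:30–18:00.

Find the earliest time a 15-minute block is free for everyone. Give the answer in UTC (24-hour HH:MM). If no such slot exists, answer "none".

Emeka → UTC: 13:00–15:00, 16:00–16:30, 17:45–21:00.
Elena → UTC: 13:30–14:30, 15:45–21:00.
Ravi → UTC: 11:45–13:15, 14:00–14:30, 15:45–17:00.
Zheng → UTC: 13:00–18:15, 19:00–19:15, 21:45–22:00.
Dilnoza → UTC: 08:00–09:00, 09:30–12:30, 13:30–16:00.
Emeka ∩ Elena: 13:30–14:30, 16:00–16:30, 17:45–21:00.
Emeka ∩ Elena ∩ Ravi: 14:00–14:30, 16:00–16:30.
Emeka ∩ Elena ∩ Ravi ∩ Zheng: 14:00–14:30, 16:00–16:30.
Emeka ∩ Elena ∩ Ravi ∩ Zheng ∩ Dilnoza: 14:00–14:30.
Windows ≥ 15 min: 14:00–14:30.
Earliest such window starts at 14:00.

14:00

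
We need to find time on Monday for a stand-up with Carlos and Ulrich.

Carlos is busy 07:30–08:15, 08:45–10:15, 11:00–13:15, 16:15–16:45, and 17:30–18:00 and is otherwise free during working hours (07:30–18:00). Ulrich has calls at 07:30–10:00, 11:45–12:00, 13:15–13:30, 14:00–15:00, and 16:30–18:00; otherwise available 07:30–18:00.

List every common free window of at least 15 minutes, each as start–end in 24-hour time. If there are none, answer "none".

Carlos free within 07:30–18:00: 08:15–08:45, 10:15–11:00, 13:15–16:15, 16:45–17:30.
Ulrich free within 07:30–18:00: 10:00–11:45, 12:00–13:15, 13:30–14:00, 15:00–16:30.
Carlos ∩ Ulrich: 10:15–11:00, 13:30–14:00, 15:00–16:15.
Windows ≥ 15 min: 10:15–11:00, 13:30–14:00, 15:00–16:15.

10:15–11:00, 13:30–14:00, 15:00–16:15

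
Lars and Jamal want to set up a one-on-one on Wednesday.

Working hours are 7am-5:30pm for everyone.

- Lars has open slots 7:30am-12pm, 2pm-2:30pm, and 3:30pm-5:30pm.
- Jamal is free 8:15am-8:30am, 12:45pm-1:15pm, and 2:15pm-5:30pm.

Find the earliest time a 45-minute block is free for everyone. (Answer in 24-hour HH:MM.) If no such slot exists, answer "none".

Lars ∩ Jamal: 08:15–08:30, 14:15–14:30, 15:30–17:30.
Windows ≥ 45 min: 15:30–17:30.
Earliest such window starts at 15:30.

15:30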